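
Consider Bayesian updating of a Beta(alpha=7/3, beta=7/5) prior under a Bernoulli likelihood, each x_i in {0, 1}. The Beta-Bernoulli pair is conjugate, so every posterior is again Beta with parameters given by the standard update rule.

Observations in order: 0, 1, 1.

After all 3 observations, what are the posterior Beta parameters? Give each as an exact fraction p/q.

obs 1: x=0 → posterior Beta(7/3, 12/5)
obs 2: x=1 → posterior Beta(10/3, 12/5)
obs 3: x=1 → posterior Beta(13/3, 12/5)

alpha=13/3, beta=12/5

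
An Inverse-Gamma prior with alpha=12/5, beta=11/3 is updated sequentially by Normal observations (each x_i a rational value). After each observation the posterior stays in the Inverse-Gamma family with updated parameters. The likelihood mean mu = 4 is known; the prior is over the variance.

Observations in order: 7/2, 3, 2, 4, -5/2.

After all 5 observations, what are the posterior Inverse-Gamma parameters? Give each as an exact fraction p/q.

obs 1: x=7/2 → posterior Inverse-Gamma(29/10, 91/24)
obs 2: x=3 → posterior Inverse-Gamma(17/5, 103/24)
obs 3: x=2 → posterior Inverse-Gamma(39/10, 151/24)
obs 4: x=4 → posterior Inverse-Gamma(22/5, 151/24)
obs 5: x=-5/2 → posterior Inverse-Gamma(49/10, 329/12)

alpha=49/10, beta=329/12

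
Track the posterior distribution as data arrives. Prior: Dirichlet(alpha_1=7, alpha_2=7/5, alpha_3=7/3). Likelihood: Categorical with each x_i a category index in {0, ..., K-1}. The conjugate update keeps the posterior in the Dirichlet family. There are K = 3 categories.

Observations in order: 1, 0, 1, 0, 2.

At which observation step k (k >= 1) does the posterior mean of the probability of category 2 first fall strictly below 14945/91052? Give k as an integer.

obs 1: x=1 → posterior Dirichlet(7, 12/5, 7/3)
obs 2: x=0 → posterior Dirichlet(8, 12/5, 7/3)
obs 3: x=1 → posterior Dirichlet(8, 17/5, 7/3)
obs 4: x=0 → posterior Dirichlet(9, 17/5, 7/3)
obs 5: x=2 → posterior Dirichlet(9, 17/5, 10/3)

k = 4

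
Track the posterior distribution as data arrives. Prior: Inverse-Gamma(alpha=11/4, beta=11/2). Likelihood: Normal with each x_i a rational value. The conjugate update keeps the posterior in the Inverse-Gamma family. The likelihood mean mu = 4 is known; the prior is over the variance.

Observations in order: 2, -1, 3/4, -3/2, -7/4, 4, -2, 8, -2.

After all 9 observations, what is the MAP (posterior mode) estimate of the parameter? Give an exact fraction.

obs 1: x=2 → posterior Inverse-Gamma(13/4, 15/2)
obs 2: x=-1 → posterior Inverse-Gamma(15/4, 20)
obs 3: x=3/4 → posterior Inverse-Gamma(17/4, 809/32)
obs 4: x=-3/2 → posterior Inverse-Gamma(19/4, 1293/32)
obs 5: x=-7/4 → posterior Inverse-Gamma(21/4, 911/16)
obs 6: x=4 → posterior Inverse-Gamma(23/4, 911/16)
obs 7: x=-2 → posterior Inverse-Gamma(25/4, 1199/16)
obs 8: x=8 → posterior Inverse-Gamma(27/4, 1327/16)
obs 9: x=-2 → posterior Inverse-Gamma(29/4, 1615/16)

1615/132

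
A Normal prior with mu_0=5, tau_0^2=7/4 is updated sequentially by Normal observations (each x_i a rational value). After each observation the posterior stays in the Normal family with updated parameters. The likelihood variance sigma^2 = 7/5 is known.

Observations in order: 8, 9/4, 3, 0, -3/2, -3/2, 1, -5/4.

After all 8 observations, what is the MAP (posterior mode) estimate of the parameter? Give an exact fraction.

35/22

obs 1: x=8 → posterior Normal(20/3, 7/9)
obs 2: x=9/4 → posterior Normal(285/56, 1/2)
obs 3: x=3 → posterior Normal(345/76, 7/19)
obs 4: x=0 → posterior Normal(115/32, 7/24)
obs 5: x=-3/2 → posterior Normal(315/116, 7/29)
obs 6: x=-3/2 → posterior Normal(285/136, 7/34)
obs 7: x=1 → posterior Normal(305/156, 7/39)
obs 8: x=-5/4 → posterior Normal(35/22, 7/44)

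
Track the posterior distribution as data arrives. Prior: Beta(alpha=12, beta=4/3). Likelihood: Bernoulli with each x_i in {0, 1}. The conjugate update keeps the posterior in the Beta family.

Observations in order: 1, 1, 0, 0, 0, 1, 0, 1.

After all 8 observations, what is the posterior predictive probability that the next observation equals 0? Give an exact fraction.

1/4

obs 1: x=1 → posterior Beta(13, 4/3)
obs 2: x=1 → posterior Beta(14, 4/3)
obs 3: x=0 → posterior Beta(14, 7/3)
obs 4: x=0 → posterior Beta(14, 10/3)
obs 5: x=0 → posterior Beta(14, 13/3)
obs 6: x=1 → posterior Beta(15, 13/3)
obs 7: x=0 → posterior Beta(15, 16/3)
obs 8: x=1 → posterior Beta(16, 16/3)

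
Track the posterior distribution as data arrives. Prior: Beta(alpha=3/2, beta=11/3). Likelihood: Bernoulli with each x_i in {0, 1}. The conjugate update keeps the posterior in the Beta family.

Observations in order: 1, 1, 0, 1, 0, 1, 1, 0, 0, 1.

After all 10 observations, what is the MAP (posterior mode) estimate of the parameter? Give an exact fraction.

obs 1: x=1 → posterior Beta(5/2, 11/3)
obs 2: x=1 → posterior Beta(7/2, 11/3)
obs 3: x=0 → posterior Beta(7/2, 14/3)
obs 4: x=1 → posterior Beta(9/2, 14/3)
obs 5: x=0 → posterior Beta(9/2, 17/3)
obs 6: x=1 → posterior Beta(11/2, 17/3)
obs 7: x=1 → posterior Beta(13/2, 17/3)
obs 8: x=0 → posterior Beta(13/2, 20/3)
obs 9: x=0 → posterior Beta(13/2, 23/3)
obs 10: x=1 → posterior Beta(15/2, 23/3)

39/79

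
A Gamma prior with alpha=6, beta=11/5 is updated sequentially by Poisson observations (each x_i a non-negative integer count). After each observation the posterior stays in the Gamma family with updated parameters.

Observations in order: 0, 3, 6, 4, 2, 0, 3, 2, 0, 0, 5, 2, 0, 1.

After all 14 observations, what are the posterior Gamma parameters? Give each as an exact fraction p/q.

obs 1: x=0 → posterior Gamma(6, 16/5)
obs 2: x=3 → posterior Gamma(9, 21/5)
obs 3: x=6 → posterior Gamma(15, 26/5)
obs 4: x=4 → posterior Gamma(19, 31/5)
obs 5: x=2 → posterior Gamma(21, 36/5)
obs 6: x=0 → posterior Gamma(21, 41/5)
obs 7: x=3 → posterior Gamma(24, 46/5)
obs 8: x=2 → posterior Gamma(26, 51/5)
obs 9: x=0 → posterior Gamma(26, 56/5)
obs 10: x=0 → posterior Gamma(26, 61/5)
obs 11: x=5 → posterior Gamma(31, 66/5)
obs 12: x=2 → posterior Gamma(33, 71/5)
obs 13: x=0 → posterior Gamma(33, 76/5)
obs 14: x=1 → posterior Gamma(34, 81/5)

alpha=34, beta=81/5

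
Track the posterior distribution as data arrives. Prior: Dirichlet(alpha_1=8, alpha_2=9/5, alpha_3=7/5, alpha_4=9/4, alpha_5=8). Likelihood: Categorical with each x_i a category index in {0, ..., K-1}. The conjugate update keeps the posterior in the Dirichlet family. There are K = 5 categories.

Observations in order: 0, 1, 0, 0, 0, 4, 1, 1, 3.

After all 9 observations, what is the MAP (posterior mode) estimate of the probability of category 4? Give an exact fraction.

obs 1: x=0 → posterior Dirichlet(9, 9/5, 7/5, 9/4, 8)
obs 2: x=1 → posterior Dirichlet(9, 14/5, 7/5, 9/4, 8)
obs 3: x=0 → posterior Dirichlet(10, 14/5, 7/5, 9/4, 8)
obs 4: x=0 → posterior Dirichlet(11, 14/5, 7/5, 9/4, 8)
obs 5: x=0 → posterior Dirichlet(12, 14/5, 7/5, 9/4, 8)
obs 6: x=4 → posterior Dirichlet(12, 14/5, 7/5, 9/4, 9)
obs 7: x=1 → posterior Dirichlet(12, 19/5, 7/5, 9/4, 9)
obs 8: x=1 → posterior Dirichlet(12, 24/5, 7/5, 9/4, 9)
obs 9: x=3 → posterior Dirichlet(12, 24/5, 7/5, 13/4, 9)

160/509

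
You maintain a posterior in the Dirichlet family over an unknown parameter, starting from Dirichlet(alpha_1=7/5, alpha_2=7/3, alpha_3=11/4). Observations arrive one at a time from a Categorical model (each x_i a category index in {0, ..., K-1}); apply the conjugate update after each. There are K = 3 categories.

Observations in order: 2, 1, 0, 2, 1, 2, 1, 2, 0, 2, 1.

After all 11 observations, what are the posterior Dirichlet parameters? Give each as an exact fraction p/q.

obs 1: x=2 → posterior Dirichlet(7/5, 7/3, 15/4)
obs 2: x=1 → posterior Dirichlet(7/5, 10/3, 15/4)
obs 3: x=0 → posterior Dirichlet(12/5, 10/3, 15/4)
obs 4: x=2 → posterior Dirichlet(12/5, 10/3, 19/4)
obs 5: x=1 → posterior Dirichlet(12/5, 13/3, 19/4)
obs 6: x=2 → posterior Dirichlet(12/5, 13/3, 23/4)
obs 7: x=1 → posterior Dirichlet(12/5, 16/3, 23/4)
obs 8: x=2 → posterior Dirichlet(12/5, 16/3, 27/4)
obs 9: x=0 → posterior Dirichlet(17/5, 16/3, 27/4)
obs 10: x=2 → posterior Dirichlet(17/5, 16/3, 31/4)
obs 11: x=1 → posterior Dirichlet(17/5, 19/3, 31/4)

alpha_1=17/5, alpha_2=19/3, alpha_3=31/4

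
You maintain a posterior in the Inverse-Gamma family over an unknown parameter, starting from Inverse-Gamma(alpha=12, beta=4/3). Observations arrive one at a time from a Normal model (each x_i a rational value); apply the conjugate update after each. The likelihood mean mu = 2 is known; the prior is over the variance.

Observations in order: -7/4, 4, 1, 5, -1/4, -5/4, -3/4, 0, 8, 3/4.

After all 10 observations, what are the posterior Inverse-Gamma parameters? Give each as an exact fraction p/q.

alpha=17, beta=4583/96

obs 1: x=-7/4 → posterior Inverse-Gamma(25/2, 803/96)
obs 2: x=4 → posterior Inverse-Gamma(13, 995/96)
obs 3: x=1 → posterior Inverse-Gamma(27/2, 1043/96)
obs 4: x=5 → posterior Inverse-Gamma(14, 1475/96)
obs 5: x=-1/4 → posterior Inverse-Gamma(29/2, 859/48)
obs 6: x=-5/4 → posterior Inverse-Gamma(15, 2225/96)
obs 7: x=-3/4 → posterior Inverse-Gamma(31/2, 647/24)
obs 8: x=0 → posterior Inverse-Gamma(16, 695/24)
obs 9: x=8 → posterior Inverse-Gamma(33/2, 1127/24)
obs 10: x=3/4 → posterior Inverse-Gamma(17, 4583/96)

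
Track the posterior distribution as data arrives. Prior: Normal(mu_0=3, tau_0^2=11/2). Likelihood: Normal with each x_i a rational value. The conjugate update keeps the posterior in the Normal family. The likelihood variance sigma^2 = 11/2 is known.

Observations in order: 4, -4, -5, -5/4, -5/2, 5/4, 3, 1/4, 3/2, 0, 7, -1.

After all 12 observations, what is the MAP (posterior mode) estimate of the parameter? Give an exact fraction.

obs 1: x=4 → posterior Normal(7/2, 11/4)
obs 2: x=-4 → posterior Normal(1, 11/6)
obs 3: x=-5 → posterior Normal(-1/2, 11/8)
obs 4: x=-5/4 → posterior Normal(-13/20, 11/10)
obs 5: x=-5/2 → posterior Normal(-23/24, 11/12)
obs 6: x=5/4 → posterior Normal(-9/14, 11/14)
obs 7: x=3 → posterior Normal(-3/16, 11/16)
obs 8: x=1/4 → posterior Normal(-5/36, 11/18)
obs 9: x=3/2 → posterior Normal(1/40, 11/20)
obs 10: x=0 → posterior Normal(1/44, 1/2)
obs 11: x=7 → posterior Normal(29/48, 11/24)
obs 12: x=-1 → posterior Normal(25/52, 11/26)

25/52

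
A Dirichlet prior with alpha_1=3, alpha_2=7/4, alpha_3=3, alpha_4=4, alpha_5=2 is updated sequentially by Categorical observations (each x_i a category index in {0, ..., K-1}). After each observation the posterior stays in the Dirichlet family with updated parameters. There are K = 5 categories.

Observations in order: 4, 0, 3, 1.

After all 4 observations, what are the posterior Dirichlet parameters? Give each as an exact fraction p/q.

alpha_1=4, alpha_2=11/4, alpha_3=3, alpha_4=5, alpha_5=3

obs 1: x=4 → posterior Dirichlet(3, 7/4, 3, 4, 3)
obs 2: x=0 → posterior Dirichlet(4, 7/4, 3, 4, 3)
obs 3: x=3 → posterior Dirichlet(4, 7/4, 3, 5, 3)
obs 4: x=1 → posterior Dirichlet(4, 11/4, 3, 5, 3)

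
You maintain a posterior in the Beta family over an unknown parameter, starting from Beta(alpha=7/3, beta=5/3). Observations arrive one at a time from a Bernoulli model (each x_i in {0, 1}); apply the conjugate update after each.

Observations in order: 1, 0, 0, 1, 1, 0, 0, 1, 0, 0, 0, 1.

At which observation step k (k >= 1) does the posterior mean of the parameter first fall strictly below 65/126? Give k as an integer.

k = 3

obs 1: x=1 → posterior Beta(10/3, 5/3)
obs 2: x=0 → posterior Beta(10/3, 8/3)
obs 3: x=0 → posterior Beta(10/3, 11/3)
obs 4: x=1 → posterior Beta(13/3, 11/3)
obs 5: x=1 → posterior Beta(16/3, 11/3)
obs 6: x=0 → posterior Beta(16/3, 14/3)
obs 7: x=0 → posterior Beta(16/3, 17/3)
obs 8: x=1 → posterior Beta(19/3, 17/3)
obs 9: x=0 → posterior Beta(19/3, 20/3)
obs 10: x=0 → posterior Beta(19/3, 23/3)
obs 11: x=0 → posterior Beta(19/3, 26/3)
obs 12: x=1 → posterior Beta(22/3, 26/3)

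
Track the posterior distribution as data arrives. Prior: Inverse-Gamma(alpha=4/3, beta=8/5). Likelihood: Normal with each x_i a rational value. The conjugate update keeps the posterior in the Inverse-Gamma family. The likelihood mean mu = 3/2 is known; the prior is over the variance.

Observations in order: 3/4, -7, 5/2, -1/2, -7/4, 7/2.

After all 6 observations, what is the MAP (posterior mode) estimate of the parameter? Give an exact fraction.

obs 1: x=3/4 → posterior Inverse-Gamma(11/6, 301/160)
obs 2: x=-7 → posterior Inverse-Gamma(7/3, 6081/160)
obs 3: x=5/2 → posterior Inverse-Gamma(17/6, 6161/160)
obs 4: x=-1/2 → posterior Inverse-Gamma(10/3, 6481/160)
obs 5: x=-7/4 → posterior Inverse-Gamma(23/6, 3663/80)
obs 6: x=7/2 → posterior Inverse-Gamma(13/3, 3823/80)

11469/1280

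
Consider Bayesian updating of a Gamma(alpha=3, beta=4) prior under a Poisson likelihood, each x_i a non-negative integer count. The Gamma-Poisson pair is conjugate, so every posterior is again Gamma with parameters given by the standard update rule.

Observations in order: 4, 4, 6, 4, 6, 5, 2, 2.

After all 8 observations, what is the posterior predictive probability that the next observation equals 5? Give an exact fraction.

obs 1: x=4 → posterior Gamma(7, 5)
obs 2: x=4 → posterior Gamma(11, 6)
obs 3: x=6 → posterior Gamma(17, 7)
obs 4: x=4 → posterior Gamma(21, 8)
obs 5: x=6 → posterior Gamma(27, 9)
obs 6: x=5 → posterior Gamma(32, 10)
obs 7: x=2 → posterior Gamma(34, 11)
obs 8: x=2 → posterior Gamma(36, 12)

35876715704245408845822123443596352664109056/361188648084531445929920877641340156544317601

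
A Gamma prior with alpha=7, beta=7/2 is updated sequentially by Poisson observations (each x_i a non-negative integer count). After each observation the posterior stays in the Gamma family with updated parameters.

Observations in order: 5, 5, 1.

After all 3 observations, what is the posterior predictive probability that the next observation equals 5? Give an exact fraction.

10529424663725674633454528/124697127377986907958984375

obs 1: x=5 → posterior Gamma(12, 9/2)
obs 2: x=5 → posterior Gamma(17, 11/2)
obs 3: x=1 → posterior Gamma(18, 13/2)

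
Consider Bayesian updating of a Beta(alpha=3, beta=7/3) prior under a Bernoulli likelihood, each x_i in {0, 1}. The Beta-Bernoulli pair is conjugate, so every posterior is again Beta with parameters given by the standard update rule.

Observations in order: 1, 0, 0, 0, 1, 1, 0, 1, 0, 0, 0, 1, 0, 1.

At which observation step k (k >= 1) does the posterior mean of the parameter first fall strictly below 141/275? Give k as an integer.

k = 3

obs 1: x=1 → posterior Beta(4, 7/3)
obs 2: x=0 → posterior Beta(4, 10/3)
obs 3: x=0 → posterior Beta(4, 13/3)
obs 4: x=0 → posterior Beta(4, 16/3)
obs 5: x=1 → posterior Beta(5, 16/3)
obs 6: x=1 → posterior Beta(6, 16/3)
obs 7: x=0 → posterior Beta(6, 19/3)
obs 8: x=1 → posterior Beta(7, 19/3)
obs 9: x=0 → posterior Beta(7, 22/3)
obs 10: x=0 → posterior Beta(7, 25/3)
obs 11: x=0 → posterior Beta(7, 28/3)
obs 12: x=1 → posterior Beta(8, 28/3)
obs 13: x=0 → posterior Beta(8, 31/3)
obs 14: x=1 → posterior Beta(9, 31/3)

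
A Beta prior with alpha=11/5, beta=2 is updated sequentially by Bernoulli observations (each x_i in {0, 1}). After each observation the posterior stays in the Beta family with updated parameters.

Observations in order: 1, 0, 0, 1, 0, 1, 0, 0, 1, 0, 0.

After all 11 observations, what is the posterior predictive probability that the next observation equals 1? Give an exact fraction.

31/76

obs 1: x=1 → posterior Beta(16/5, 2)
obs 2: x=0 → posterior Beta(16/5, 3)
obs 3: x=0 → posterior Beta(16/5, 4)
obs 4: x=1 → posterior Beta(21/5, 4)
obs 5: x=0 → posterior Beta(21/5, 5)
obs 6: x=1 → posterior Beta(26/5, 5)
obs 7: x=0 → posterior Beta(26/5, 6)
obs 8: x=0 → posterior Beta(26/5, 7)
obs 9: x=1 → posterior Beta(31/5, 7)
obs 10: x=0 → posterior Beta(31/5, 8)
obs 11: x=0 → posterior Beta(31/5, 9)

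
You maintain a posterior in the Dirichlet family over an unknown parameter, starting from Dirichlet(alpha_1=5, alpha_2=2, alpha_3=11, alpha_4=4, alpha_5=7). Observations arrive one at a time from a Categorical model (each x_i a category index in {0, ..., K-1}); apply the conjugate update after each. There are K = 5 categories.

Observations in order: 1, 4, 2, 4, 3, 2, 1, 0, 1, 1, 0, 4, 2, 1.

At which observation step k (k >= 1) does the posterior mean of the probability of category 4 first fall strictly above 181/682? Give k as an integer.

obs 1: x=1 → posterior Dirichlet(5, 3, 11, 4, 7)
obs 2: x=4 → posterior Dirichlet(5, 3, 11, 4, 8)
obs 3: x=2 → posterior Dirichlet(5, 3, 12, 4, 8)
obs 4: x=4 → posterior Dirichlet(5, 3, 12, 4, 9)
obs 5: x=3 → posterior Dirichlet(5, 3, 12, 5, 9)
obs 6: x=2 → posterior Dirichlet(5, 3, 13, 5, 9)
obs 7: x=1 → posterior Dirichlet(5, 4, 13, 5, 9)
obs 8: x=0 → posterior Dirichlet(6, 4, 13, 5, 9)
obs 9: x=1 → posterior Dirichlet(6, 5, 13, 5, 9)
obs 10: x=1 → posterior Dirichlet(6, 6, 13, 5, 9)
obs 11: x=0 → posterior Dirichlet(7, 6, 13, 5, 9)
obs 12: x=4 → posterior Dirichlet(7, 6, 13, 5, 10)
obs 13: x=2 → posterior Dirichlet(7, 6, 14, 5, 10)
obs 14: x=1 → posterior Dirichlet(7, 7, 14, 5, 10)

k = 4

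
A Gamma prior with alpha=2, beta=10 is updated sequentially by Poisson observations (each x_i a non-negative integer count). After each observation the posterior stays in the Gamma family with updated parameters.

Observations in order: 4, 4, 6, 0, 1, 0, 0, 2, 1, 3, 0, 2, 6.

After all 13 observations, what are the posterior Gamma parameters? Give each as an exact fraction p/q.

obs 1: x=4 → posterior Gamma(6, 11)
obs 2: x=4 → posterior Gamma(10, 12)
obs 3: x=6 → posterior Gamma(16, 13)
obs 4: x=0 → posterior Gamma(16, 14)
obs 5: x=1 → posterior Gamma(17, 15)
obs 6: x=0 → posterior Gamma(17, 16)
obs 7: x=0 → posterior Gamma(17, 17)
obs 8: x=2 → posterior Gamma(19, 18)
obs 9: x=1 → posterior Gamma(20, 19)
obs 10: x=3 → posterior Gamma(23, 20)
obs 11: x=0 → posterior Gamma(23, 21)
obs 12: x=2 → posterior Gamma(25, 22)
obs 13: x=6 → posterior Gamma(31, 23)

alpha=31, beta=23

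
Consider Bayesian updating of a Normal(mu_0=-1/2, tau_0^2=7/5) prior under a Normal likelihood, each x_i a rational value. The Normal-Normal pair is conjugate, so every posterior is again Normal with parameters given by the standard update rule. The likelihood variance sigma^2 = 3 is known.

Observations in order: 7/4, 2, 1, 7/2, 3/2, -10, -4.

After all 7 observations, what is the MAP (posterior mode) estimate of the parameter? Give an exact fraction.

-149/256

obs 1: x=7/4 → posterior Normal(19/88, 21/22)
obs 2: x=2 → posterior Normal(75/116, 21/29)
obs 3: x=1 → posterior Normal(103/144, 7/12)
obs 4: x=7/2 → posterior Normal(201/172, 21/43)
obs 5: x=3/2 → posterior Normal(243/200, 21/50)
obs 6: x=-10 → posterior Normal(-37/228, 7/19)
obs 7: x=-4 → posterior Normal(-149/256, 21/64)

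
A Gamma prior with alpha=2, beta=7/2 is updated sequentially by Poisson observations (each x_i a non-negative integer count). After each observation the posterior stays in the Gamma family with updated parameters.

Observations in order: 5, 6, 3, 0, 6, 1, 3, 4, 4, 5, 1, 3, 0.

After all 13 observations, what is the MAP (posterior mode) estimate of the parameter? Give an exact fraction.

obs 1: x=5 → posterior Gamma(7, 9/2)
obs 2: x=6 → posterior Gamma(13, 11/2)
obs 3: x=3 → posterior Gamma(16, 13/2)
obs 4: x=0 → posterior Gamma(16, 15/2)
obs 5: x=6 → posterior Gamma(22, 17/2)
obs 6: x=1 → posterior Gamma(23, 19/2)
obs 7: x=3 → posterior Gamma(26, 21/2)
obs 8: x=4 → posterior Gamma(30, 23/2)
obs 9: x=4 → posterior Gamma(34, 25/2)
obs 10: x=5 → posterior Gamma(39, 27/2)
obs 11: x=1 → posterior Gamma(40, 29/2)
obs 12: x=3 → posterior Gamma(43, 31/2)
obs 13: x=0 → posterior Gamma(43, 33/2)

28/11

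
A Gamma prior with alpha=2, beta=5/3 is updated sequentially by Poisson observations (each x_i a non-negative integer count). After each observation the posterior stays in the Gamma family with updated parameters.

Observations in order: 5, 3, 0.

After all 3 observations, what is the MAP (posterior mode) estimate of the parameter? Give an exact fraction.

27/14

obs 1: x=5 → posterior Gamma(7, 8/3)
obs 2: x=3 → posterior Gamma(10, 11/3)
obs 3: x=0 → posterior Gamma(10, 14/3)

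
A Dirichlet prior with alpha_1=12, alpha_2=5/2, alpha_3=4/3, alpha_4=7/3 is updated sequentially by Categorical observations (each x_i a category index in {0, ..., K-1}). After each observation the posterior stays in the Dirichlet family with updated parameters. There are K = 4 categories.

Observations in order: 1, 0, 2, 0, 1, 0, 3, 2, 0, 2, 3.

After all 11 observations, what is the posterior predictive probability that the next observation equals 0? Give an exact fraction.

obs 1: x=1 → posterior Dirichlet(12, 7/2, 4/3, 7/3)
obs 2: x=0 → posterior Dirichlet(13, 7/2, 4/3, 7/3)
obs 3: x=2 → posterior Dirichlet(13, 7/2, 7/3, 7/3)
obs 4: x=0 → posterior Dirichlet(14, 7/2, 7/3, 7/3)
obs 5: x=1 → posterior Dirichlet(14, 9/2, 7/3, 7/3)
obs 6: x=0 → posterior Dirichlet(15, 9/2, 7/3, 7/3)
obs 7: x=3 → posterior Dirichlet(15, 9/2, 7/3, 10/3)
obs 8: x=2 → posterior Dirichlet(15, 9/2, 10/3, 10/3)
obs 9: x=0 → posterior Dirichlet(16, 9/2, 10/3, 10/3)
obs 10: x=2 → posterior Dirichlet(16, 9/2, 13/3, 10/3)
obs 11: x=3 → posterior Dirichlet(16, 9/2, 13/3, 13/3)

96/175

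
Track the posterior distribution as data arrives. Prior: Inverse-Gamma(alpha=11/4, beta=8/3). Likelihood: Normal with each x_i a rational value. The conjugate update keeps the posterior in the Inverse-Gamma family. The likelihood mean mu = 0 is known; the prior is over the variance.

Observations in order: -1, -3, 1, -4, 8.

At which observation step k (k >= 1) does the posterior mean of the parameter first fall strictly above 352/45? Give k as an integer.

k = 5

obs 1: x=-1 → posterior Inverse-Gamma(13/4, 19/6)
obs 2: x=-3 → posterior Inverse-Gamma(15/4, 23/3)
obs 3: x=1 → posterior Inverse-Gamma(17/4, 49/6)
obs 4: x=-4 → posterior Inverse-Gamma(19/4, 97/6)
obs 5: x=8 → posterior Inverse-Gamma(21/4, 289/6)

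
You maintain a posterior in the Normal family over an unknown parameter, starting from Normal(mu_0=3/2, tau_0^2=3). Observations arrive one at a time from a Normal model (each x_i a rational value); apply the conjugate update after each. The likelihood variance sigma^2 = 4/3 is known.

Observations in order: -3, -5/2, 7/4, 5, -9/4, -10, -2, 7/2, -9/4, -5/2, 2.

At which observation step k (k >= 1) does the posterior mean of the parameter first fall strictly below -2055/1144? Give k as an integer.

k = 2

obs 1: x=-3 → posterior Normal(-21/13, 12/13)
obs 2: x=-5/2 → posterior Normal(-87/44, 6/11)
obs 3: x=7/4 → posterior Normal(-111/124, 12/31)
obs 4: x=5 → posterior Normal(69/160, 3/10)
obs 5: x=-9/4 → posterior Normal(-3/49, 12/49)
obs 6: x=-10 → posterior Normal(-93/58, 6/29)
obs 7: x=-2 → posterior Normal(-111/67, 12/67)
obs 8: x=7/2 → posterior Normal(-159/152, 3/19)
obs 9: x=-9/4 → posterior Normal(-399/340, 12/85)
obs 10: x=-5/2 → posterior Normal(-489/376, 6/47)
obs 11: x=2 → posterior Normal(-417/412, 12/103)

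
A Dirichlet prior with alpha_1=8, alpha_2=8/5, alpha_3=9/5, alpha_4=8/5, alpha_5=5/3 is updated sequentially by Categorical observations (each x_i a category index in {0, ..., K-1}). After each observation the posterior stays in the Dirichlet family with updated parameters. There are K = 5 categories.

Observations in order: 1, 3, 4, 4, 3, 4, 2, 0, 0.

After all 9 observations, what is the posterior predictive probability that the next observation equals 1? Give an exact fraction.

obs 1: x=1 → posterior Dirichlet(8, 13/5, 9/5, 8/5, 5/3)
obs 2: x=3 → posterior Dirichlet(8, 13/5, 9/5, 13/5, 5/3)
obs 3: x=4 → posterior Dirichlet(8, 13/5, 9/5, 13/5, 8/3)
obs 4: x=4 → posterior Dirichlet(8, 13/5, 9/5, 13/5, 11/3)
obs 5: x=3 → posterior Dirichlet(8, 13/5, 9/5, 18/5, 11/3)
obs 6: x=4 → posterior Dirichlet(8, 13/5, 9/5, 18/5, 14/3)
obs 7: x=2 → posterior Dirichlet(8, 13/5, 14/5, 18/5, 14/3)
obs 8: x=0 → posterior Dirichlet(9, 13/5, 14/5, 18/5, 14/3)
obs 9: x=0 → posterior Dirichlet(10, 13/5, 14/5, 18/5, 14/3)

39/355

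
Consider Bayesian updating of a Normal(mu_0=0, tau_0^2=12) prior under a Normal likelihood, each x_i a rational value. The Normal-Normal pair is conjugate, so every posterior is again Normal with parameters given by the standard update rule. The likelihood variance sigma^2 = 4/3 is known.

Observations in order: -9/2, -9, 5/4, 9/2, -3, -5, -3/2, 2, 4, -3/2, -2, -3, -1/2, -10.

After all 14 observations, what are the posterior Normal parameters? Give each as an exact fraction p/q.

mu_0=-1017/508, tau_0^2=12/127

obs 1: x=-9/2 → posterior Normal(-81/20, 6/5)
obs 2: x=-9 → posterior Normal(-243/38, 12/19)
obs 3: x=5/4 → posterior Normal(-63/16, 3/7)
obs 4: x=9/2 → posterior Normal(-279/148, 12/37)
obs 5: x=-3 → posterior Normal(-387/184, 6/23)
obs 6: x=-5 → posterior Normal(-567/220, 12/55)
obs 7: x=-3/2 → posterior Normal(-621/256, 3/16)
obs 8: x=2 → posterior Normal(-549/292, 12/73)
obs 9: x=4 → posterior Normal(-405/328, 6/41)
obs 10: x=-3/2 → posterior Normal(-459/364, 12/91)
obs 11: x=-2 → posterior Normal(-531/400, 3/25)
obs 12: x=-3 → posterior Normal(-639/436, 12/109)
obs 13: x=-1/2 → posterior Normal(-657/472, 6/59)
obs 14: x=-10 → posterior Normal(-1017/508, 12/127)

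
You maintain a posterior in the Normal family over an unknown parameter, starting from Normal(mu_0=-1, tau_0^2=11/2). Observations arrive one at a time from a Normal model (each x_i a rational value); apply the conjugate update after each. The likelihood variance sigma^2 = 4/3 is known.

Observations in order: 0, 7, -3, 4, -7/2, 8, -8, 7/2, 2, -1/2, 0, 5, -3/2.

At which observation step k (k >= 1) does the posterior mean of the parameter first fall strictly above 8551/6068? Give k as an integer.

obs 1: x=0 → posterior Normal(-8/41, 44/41)
obs 2: x=7 → posterior Normal(223/74, 22/37)
obs 3: x=-3 → posterior Normal(124/107, 44/107)
obs 4: x=4 → posterior Normal(64/35, 11/35)
obs 5: x=-7/2 → posterior Normal(281/346, 44/173)
obs 6: x=8 → posterior Normal(809/412, 22/103)
obs 7: x=-8 → posterior Normal(281/478, 44/239)
obs 8: x=7/2 → posterior Normal(16/17, 11/68)
obs 9: x=2 → posterior Normal(322/305, 44/305)
obs 10: x=-1/2 → posterior Normal(47/52, 22/169)
obs 11: x=0 → posterior Normal(611/742, 44/371)
obs 12: x=5 → posterior Normal(941/808, 11/101)
obs 13: x=-3/2 → posterior Normal(421/437, 44/437)

k = 2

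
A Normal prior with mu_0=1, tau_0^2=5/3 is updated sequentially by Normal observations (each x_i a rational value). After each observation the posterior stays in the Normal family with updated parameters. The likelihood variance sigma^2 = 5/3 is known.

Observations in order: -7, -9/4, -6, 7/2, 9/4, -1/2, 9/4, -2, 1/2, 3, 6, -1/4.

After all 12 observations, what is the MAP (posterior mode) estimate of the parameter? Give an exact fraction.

1/26

obs 1: x=-7 → posterior Normal(-3, 5/6)
obs 2: x=-9/4 → posterior Normal(-11/4, 5/9)
obs 3: x=-6 → posterior Normal(-57/16, 5/12)
obs 4: x=7/2 → posterior Normal(-43/20, 1/3)
obs 5: x=9/4 → posterior Normal(-17/12, 5/18)
obs 6: x=-1/2 → posterior Normal(-9/7, 5/21)
obs 7: x=9/4 → posterior Normal(-27/32, 5/24)
obs 8: x=-2 → posterior Normal(-35/36, 5/27)
obs 9: x=1/2 → posterior Normal(-33/40, 1/6)
obs 10: x=3 → posterior Normal(-21/44, 5/33)
obs 11: x=6 → posterior Normal(1/16, 5/36)
obs 12: x=-1/4 → posterior Normal(1/26, 5/39)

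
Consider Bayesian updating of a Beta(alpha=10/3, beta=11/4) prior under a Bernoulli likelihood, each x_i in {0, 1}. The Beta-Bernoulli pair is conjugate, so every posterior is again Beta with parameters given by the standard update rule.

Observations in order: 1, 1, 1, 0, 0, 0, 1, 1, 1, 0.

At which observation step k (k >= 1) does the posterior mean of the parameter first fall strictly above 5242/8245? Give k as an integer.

k = 2

obs 1: x=1 → posterior Beta(13/3, 11/4)
obs 2: x=1 → posterior Beta(16/3, 11/4)
obs 3: x=1 → posterior Beta(19/3, 11/4)
obs 4: x=0 → posterior Beta(19/3, 15/4)
obs 5: x=0 → posterior Beta(19/3, 19/4)
obs 6: x=0 → posterior Beta(19/3, 23/4)
obs 7: x=1 → posterior Beta(22/3, 23/4)
obs 8: x=1 → posterior Beta(25/3, 23/4)
obs 9: x=1 → posterior Beta(28/3, 23/4)
obs 10: x=0 → posterior Beta(28/3, 27/4)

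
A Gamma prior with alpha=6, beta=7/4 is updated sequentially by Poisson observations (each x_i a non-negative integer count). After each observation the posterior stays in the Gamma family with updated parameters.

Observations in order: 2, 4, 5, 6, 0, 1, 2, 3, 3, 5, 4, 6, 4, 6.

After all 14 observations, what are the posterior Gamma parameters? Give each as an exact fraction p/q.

alpha=57, beta=63/4

obs 1: x=2 → posterior Gamma(8, 11/4)
obs 2: x=4 → posterior Gamma(12, 15/4)
obs 3: x=5 → posterior Gamma(17, 19/4)
obs 4: x=6 → posterior Gamma(23, 23/4)
obs 5: x=0 → posterior Gamma(23, 27/4)
obs 6: x=1 → posterior Gamma(24, 31/4)
obs 7: x=2 → posterior Gamma(26, 35/4)
obs 8: x=3 → posterior Gamma(29, 39/4)
obs 9: x=3 → posterior Gamma(32, 43/4)
obs 10: x=5 → posterior Gamma(37, 47/4)
obs 11: x=4 → posterior Gamma(41, 51/4)
obs 12: x=6 → posterior Gamma(47, 55/4)
obs 13: x=4 → posterior Gamma(51, 59/4)
obs 14: x=6 → posterior Gamma(57, 63/4)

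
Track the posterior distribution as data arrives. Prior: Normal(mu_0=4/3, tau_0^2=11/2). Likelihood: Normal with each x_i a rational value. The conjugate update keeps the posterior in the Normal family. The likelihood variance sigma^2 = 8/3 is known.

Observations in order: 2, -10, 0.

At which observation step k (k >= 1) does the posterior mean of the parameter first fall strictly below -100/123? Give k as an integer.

obs 1: x=2 → posterior Normal(262/147, 88/49)
obs 2: x=-10 → posterior Normal(-364/123, 44/41)
obs 3: x=0 → posterior Normal(-728/345, 88/115)

k = 2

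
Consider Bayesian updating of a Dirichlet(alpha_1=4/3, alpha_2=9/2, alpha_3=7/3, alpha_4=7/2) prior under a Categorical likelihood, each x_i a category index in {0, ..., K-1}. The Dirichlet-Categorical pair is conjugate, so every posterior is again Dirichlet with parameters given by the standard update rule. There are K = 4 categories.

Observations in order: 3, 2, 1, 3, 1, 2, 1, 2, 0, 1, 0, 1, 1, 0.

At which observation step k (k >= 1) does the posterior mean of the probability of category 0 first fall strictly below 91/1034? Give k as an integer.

obs 1: x=3 → posterior Dirichlet(4/3, 9/2, 7/3, 9/2)
obs 2: x=2 → posterior Dirichlet(4/3, 9/2, 10/3, 9/2)
obs 3: x=1 → posterior Dirichlet(4/3, 11/2, 10/3, 9/2)
obs 4: x=3 → posterior Dirichlet(4/3, 11/2, 10/3, 11/2)
obs 5: x=1 → posterior Dirichlet(4/3, 13/2, 10/3, 11/2)
obs 6: x=2 → posterior Dirichlet(4/3, 13/2, 13/3, 11/2)
obs 7: x=1 → posterior Dirichlet(4/3, 15/2, 13/3, 11/2)
obs 8: x=2 → posterior Dirichlet(4/3, 15/2, 16/3, 11/2)
obs 9: x=0 → posterior Dirichlet(7/3, 15/2, 16/3, 11/2)
obs 10: x=1 → posterior Dirichlet(7/3, 17/2, 16/3, 11/2)
obs 11: x=0 → posterior Dirichlet(10/3, 17/2, 16/3, 11/2)
obs 12: x=1 → posterior Dirichlet(10/3, 19/2, 16/3, 11/2)
obs 13: x=1 → posterior Dirichlet(10/3, 21/2, 16/3, 11/2)
obs 14: x=0 → posterior Dirichlet(13/3, 21/2, 16/3, 11/2)

k = 4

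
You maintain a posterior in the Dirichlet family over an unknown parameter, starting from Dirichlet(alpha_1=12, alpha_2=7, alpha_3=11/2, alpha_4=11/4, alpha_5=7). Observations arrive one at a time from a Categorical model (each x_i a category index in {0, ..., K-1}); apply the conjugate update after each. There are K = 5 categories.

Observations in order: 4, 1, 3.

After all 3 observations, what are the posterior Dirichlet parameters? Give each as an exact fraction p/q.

obs 1: x=4 → posterior Dirichlet(12, 7, 11/2, 11/4, 8)
obs 2: x=1 → posterior Dirichlet(12, 8, 11/2, 11/4, 8)
obs 3: x=3 → posterior Dirichlet(12, 8, 11/2, 15/4, 8)

alpha_1=12, alpha_2=8, alpha_3=11/2, alpha_4=15/4, alpha_5=8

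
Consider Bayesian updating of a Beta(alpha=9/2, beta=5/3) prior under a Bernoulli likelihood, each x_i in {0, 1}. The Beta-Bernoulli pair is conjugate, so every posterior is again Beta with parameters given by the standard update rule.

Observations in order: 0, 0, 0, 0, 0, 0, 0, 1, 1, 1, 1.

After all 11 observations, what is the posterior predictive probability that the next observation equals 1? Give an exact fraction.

obs 1: x=0 → posterior Beta(9/2, 8/3)
obs 2: x=0 → posterior Beta(9/2, 11/3)
obs 3: x=0 → posterior Beta(9/2, 14/3)
obs 4: x=0 → posterior Beta(9/2, 17/3)
obs 5: x=0 → posterior Beta(9/2, 20/3)
obs 6: x=0 → posterior Beta(9/2, 23/3)
obs 7: x=0 → posterior Beta(9/2, 26/3)
obs 8: x=1 → posterior Beta(11/2, 26/3)
obs 9: x=1 → posterior Beta(13/2, 26/3)
obs 10: x=1 → posterior Beta(15/2, 26/3)
obs 11: x=1 → posterior Beta(17/2, 26/3)

51/103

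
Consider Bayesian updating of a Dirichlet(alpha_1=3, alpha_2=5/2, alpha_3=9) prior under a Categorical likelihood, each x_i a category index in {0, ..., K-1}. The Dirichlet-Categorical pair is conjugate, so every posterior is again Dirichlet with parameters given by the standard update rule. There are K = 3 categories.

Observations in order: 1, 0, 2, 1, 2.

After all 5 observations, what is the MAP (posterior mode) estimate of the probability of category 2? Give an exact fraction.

obs 1: x=1 → posterior Dirichlet(3, 7/2, 9)
obs 2: x=0 → posterior Dirichlet(4, 7/2, 9)
obs 3: x=2 → posterior Dirichlet(4, 7/2, 10)
obs 4: x=1 → posterior Dirichlet(4, 9/2, 10)
obs 5: x=2 → posterior Dirichlet(4, 9/2, 11)

20/33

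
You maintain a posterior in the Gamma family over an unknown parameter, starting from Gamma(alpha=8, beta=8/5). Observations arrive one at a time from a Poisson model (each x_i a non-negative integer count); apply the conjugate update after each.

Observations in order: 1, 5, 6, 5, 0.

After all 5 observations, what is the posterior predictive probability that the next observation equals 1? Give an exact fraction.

11475153665621676705721935256055207524125/118678899924055521887798989790733175619584

obs 1: x=1 → posterior Gamma(9, 13/5)
obs 2: x=5 → posterior Gamma(14, 18/5)
obs 3: x=6 → posterior Gamma(20, 23/5)
obs 4: x=5 → posterior Gamma(25, 28/5)
obs 5: x=0 → posterior Gamma(25, 33/5)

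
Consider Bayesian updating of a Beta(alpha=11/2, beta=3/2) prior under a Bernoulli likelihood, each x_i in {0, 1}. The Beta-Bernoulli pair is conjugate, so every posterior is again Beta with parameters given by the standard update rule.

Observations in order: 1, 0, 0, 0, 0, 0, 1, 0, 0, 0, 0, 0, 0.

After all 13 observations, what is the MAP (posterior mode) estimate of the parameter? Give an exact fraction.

13/36

obs 1: x=1 → posterior Beta(13/2, 3/2)
obs 2: x=0 → posterior Beta(13/2, 5/2)
obs 3: x=0 → posterior Beta(13/2, 7/2)
obs 4: x=0 → posterior Beta(13/2, 9/2)
obs 5: x=0 → posterior Beta(13/2, 11/2)
obs 6: x=0 → posterior Beta(13/2, 13/2)
obs 7: x=1 → posterior Beta(15/2, 13/2)
obs 8: x=0 → posterior Beta(15/2, 15/2)
obs 9: x=0 → posterior Beta(15/2, 17/2)
obs 10: x=0 → posterior Beta(15/2, 19/2)
obs 11: x=0 → posterior Beta(15/2, 21/2)
obs 12: x=0 → posterior Beta(15/2, 23/2)
obs 13: x=0 → posterior Beta(15/2, 25/2)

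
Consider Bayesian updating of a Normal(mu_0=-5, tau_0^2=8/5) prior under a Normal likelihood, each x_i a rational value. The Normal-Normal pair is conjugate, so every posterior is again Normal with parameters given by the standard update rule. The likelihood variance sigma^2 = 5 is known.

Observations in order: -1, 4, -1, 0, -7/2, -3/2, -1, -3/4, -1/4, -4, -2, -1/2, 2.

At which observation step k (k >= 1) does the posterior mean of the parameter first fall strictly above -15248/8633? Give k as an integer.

k = 9

obs 1: x=-1 → posterior Normal(-133/33, 40/33)
obs 2: x=4 → posterior Normal(-101/41, 40/41)
obs 3: x=-1 → posterior Normal(-109/49, 40/49)
obs 4: x=0 → posterior Normal(-109/57, 40/57)
obs 5: x=-7/2 → posterior Normal(-137/65, 8/13)
obs 6: x=-3/2 → posterior Normal(-149/73, 40/73)
obs 7: x=-1 → posterior Normal(-157/81, 40/81)
obs 8: x=-3/4 → posterior Normal(-163/89, 40/89)
obs 9: x=-1/4 → posterior Normal(-165/97, 40/97)
obs 10: x=-4 → posterior Normal(-197/105, 8/21)
obs 11: x=-2 → posterior Normal(-213/113, 40/113)
obs 12: x=-1/2 → posterior Normal(-217/121, 40/121)
obs 13: x=2 → posterior Normal(-67/43, 40/129)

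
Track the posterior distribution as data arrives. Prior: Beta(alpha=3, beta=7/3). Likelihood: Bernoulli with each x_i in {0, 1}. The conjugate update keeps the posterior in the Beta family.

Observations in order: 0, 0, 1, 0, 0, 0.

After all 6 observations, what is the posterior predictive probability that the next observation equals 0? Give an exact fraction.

11/17

obs 1: x=0 → posterior Beta(3, 10/3)
obs 2: x=0 → posterior Beta(3, 13/3)
obs 3: x=1 → posterior Beta(4, 13/3)
obs 4: x=0 → posterior Beta(4, 16/3)
obs 5: x=0 → posterior Beta(4, 19/3)
obs 6: x=0 → posterior Beta(4, 22/3)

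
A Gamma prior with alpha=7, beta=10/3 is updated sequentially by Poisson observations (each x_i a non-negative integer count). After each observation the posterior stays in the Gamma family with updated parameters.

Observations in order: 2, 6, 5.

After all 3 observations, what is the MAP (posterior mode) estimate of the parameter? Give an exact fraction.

obs 1: x=2 → posterior Gamma(9, 13/3)
obs 2: x=6 → posterior Gamma(15, 16/3)
obs 3: x=5 → posterior Gamma(20, 19/3)

3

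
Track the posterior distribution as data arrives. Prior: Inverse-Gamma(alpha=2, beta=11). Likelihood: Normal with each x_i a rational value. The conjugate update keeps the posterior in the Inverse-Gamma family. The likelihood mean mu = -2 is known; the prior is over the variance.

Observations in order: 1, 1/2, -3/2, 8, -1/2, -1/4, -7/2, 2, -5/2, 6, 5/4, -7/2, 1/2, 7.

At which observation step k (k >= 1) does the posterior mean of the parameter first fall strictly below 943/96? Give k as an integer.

k = 2

obs 1: x=1 → posterior Inverse-Gamma(5/2, 31/2)
obs 2: x=1/2 → posterior Inverse-Gamma(3, 149/8)
obs 3: x=-3/2 → posterior Inverse-Gamma(7/2, 75/4)
obs 4: x=8 → posterior Inverse-Gamma(4, 275/4)
obs 5: x=-1/2 → posterior Inverse-Gamma(9/2, 559/8)
obs 6: x=-1/4 → posterior Inverse-Gamma(5, 2285/32)
obs 7: x=-7/2 → posterior Inverse-Gamma(11/2, 2321/32)
obs 8: x=2 → posterior Inverse-Gamma(6, 2577/32)
obs 9: x=-5/2 → posterior Inverse-Gamma(13/2, 2581/32)
obs 10: x=6 → posterior Inverse-Gamma(7, 3605/32)
obs 11: x=5/4 → posterior Inverse-Gamma(15/2, 1887/16)
obs 12: x=-7/2 → posterior Inverse-Gamma(8, 1905/16)
obs 13: x=1/2 → posterior Inverse-Gamma(17/2, 1955/16)
obs 14: x=7 → posterior Inverse-Gamma(9, 2603/16)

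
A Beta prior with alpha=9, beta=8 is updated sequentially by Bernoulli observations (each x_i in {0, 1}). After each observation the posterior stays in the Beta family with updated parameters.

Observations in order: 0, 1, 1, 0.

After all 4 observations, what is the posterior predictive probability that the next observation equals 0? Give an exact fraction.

obs 1: x=0 → posterior Beta(9, 9)
obs 2: x=1 → posterior Beta(10, 9)
obs 3: x=1 → posterior Beta(11, 9)
obs 4: x=0 → posterior Beta(11, 10)

10/21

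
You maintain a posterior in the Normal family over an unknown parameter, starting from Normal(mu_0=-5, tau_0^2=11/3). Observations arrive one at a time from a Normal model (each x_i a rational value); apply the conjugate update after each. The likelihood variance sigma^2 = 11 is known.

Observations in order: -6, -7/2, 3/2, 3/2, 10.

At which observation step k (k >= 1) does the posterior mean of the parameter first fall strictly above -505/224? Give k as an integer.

obs 1: x=-6 → posterior Normal(-21/4, 11/4)
obs 2: x=-7/2 → posterior Normal(-49/10, 11/5)
obs 3: x=3/2 → posterior Normal(-23/6, 11/6)
obs 4: x=3/2 → posterior Normal(-43/14, 11/7)
obs 5: x=10 → posterior Normal(-23/16, 11/8)

k = 5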